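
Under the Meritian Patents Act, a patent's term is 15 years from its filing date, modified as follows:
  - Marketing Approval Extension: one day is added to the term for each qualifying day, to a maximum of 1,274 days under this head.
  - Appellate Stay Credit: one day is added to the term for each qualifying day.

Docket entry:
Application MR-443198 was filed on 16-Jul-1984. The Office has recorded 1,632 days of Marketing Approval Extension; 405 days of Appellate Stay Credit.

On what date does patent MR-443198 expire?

February 19, 2004

Base term: filing date + 15 years → 16 July 1999.
Marketing Approval Extension: 1632 days claimed exceeds the 1274-day cap, so +1274 days → 10 January 2003.
Appellate Stay Credit: +405 days → 19 February 2004.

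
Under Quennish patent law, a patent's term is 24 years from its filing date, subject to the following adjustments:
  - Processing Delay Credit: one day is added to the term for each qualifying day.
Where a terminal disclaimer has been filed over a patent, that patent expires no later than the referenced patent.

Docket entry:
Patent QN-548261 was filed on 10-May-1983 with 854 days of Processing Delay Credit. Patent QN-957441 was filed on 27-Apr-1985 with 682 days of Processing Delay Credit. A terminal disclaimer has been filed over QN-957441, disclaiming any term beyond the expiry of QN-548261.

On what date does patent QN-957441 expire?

Natural term of QN-957441:
  Base: filing + 24 years → 27 April 2009.
  Processing Delay Credit: +682 days → 10 March 2011.
Expiry of referenced patent QN-548261:
  Base: filing + 24 years → 10 May 2007.
  Processing Delay Credit: +854 days → 10 September 2009.
Terminal disclaimer: QN-957441 expires on the earlier of 10 March 2011 and 10 September 2009.

September 10, 2009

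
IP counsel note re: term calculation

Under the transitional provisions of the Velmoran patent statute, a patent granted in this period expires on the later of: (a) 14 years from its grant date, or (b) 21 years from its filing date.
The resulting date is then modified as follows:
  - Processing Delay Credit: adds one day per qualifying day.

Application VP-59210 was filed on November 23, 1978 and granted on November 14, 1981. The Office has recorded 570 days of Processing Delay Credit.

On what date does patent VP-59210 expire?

2001-06-15

(a) grant + 14 years → 14 November 1995.
(b) filing + 21 years → 23 November 1999.
Later of the two: 23 November 1999.
Processing Delay Credit: +570 days → 15 June 2001.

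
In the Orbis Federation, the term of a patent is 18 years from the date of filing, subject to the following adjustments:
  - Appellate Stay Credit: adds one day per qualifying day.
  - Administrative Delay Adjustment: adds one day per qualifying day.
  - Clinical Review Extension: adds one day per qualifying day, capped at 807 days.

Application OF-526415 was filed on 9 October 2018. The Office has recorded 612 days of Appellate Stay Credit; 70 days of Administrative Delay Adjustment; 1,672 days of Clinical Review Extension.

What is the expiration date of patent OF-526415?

Base term: filing date + 18 years → 9 October 2036.
Appellate Stay Credit: +612 days → 13 June 2038.
Administrative Delay Adjustment: +70 days → 22 August 2038.
Clinical Review Extension: 1672 days claimed exceeds the 807-day cap, so +807 days → 6 November 2040.

November 6, 2040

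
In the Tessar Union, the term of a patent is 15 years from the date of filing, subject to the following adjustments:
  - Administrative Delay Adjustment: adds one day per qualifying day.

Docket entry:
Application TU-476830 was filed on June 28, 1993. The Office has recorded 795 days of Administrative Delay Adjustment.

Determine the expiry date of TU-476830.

2010-09-01

Base term: filing date + 15 years → 28 June 2008.
Administrative Delay Adjustment: +795 days → 1 September 2010.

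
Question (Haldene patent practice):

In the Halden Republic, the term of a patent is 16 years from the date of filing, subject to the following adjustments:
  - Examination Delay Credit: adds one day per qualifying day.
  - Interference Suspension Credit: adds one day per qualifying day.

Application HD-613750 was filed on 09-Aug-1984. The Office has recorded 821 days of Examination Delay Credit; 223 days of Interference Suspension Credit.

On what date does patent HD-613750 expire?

2003-06-19

Base term: filing date + 16 years → 9 August 2000.
Examination Delay Credit: +821 days → 8 November 2002.
Interference Suspension Credit: +223 days → 19 June 2003.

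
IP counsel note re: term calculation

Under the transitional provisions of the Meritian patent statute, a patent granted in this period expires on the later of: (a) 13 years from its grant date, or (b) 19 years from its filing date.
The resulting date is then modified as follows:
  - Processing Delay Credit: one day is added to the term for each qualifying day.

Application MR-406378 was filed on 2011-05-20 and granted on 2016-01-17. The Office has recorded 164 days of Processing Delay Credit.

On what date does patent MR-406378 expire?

October 31, 2030

(a) grant + 13 years → 17 January 2029.
(b) filing + 19 years → 20 May 2030.
Later of the two: 20 May 2030.
Processing Delay Credit: +164 days → 31 October 2030.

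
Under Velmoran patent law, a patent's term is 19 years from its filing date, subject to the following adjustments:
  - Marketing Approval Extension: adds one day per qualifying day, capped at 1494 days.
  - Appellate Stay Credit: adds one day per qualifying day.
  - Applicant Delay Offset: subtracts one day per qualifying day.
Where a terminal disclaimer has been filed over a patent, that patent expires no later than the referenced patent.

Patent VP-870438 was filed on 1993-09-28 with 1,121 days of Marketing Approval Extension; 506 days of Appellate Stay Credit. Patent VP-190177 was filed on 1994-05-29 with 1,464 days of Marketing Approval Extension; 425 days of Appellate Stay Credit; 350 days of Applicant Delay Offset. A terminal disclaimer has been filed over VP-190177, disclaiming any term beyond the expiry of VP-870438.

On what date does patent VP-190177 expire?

March 13, 2017

Natural term of VP-190177:
  Base: filing + 19 years → 29 May 2013.
  Marketing Approval Extension: 1464 days (within the 1494-day cap) → +1464 days → 1 June 2017.
  Appellate Stay Credit: +425 days → 31 July 2018.
  Applicant Delay Offset: −350 days → 15 August 2017.
Expiry of referenced patent VP-870438:
  Base: filing + 19 years → 28 September 2012.
  Marketing Approval Extension: 1121 days (within the 1494-day cap) → +1121 days → 24 October 2015.
  Appellate Stay Credit: +506 days → 13 March 2017.
Terminal disclaimer: VP-190177 expires on the earlier of 15 August 2017 and 13 March 2017.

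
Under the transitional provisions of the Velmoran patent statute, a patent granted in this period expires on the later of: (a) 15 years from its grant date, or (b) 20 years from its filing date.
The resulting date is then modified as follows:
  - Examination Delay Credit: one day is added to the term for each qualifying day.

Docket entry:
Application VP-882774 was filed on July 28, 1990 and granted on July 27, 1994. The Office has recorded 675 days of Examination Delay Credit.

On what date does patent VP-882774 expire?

(a) grant + 15 years → 27 July 2009.
(b) filing + 20 years → 28 July 2010.
Later of the two: 28 July 2010.
Examination Delay Credit: +675 days → 2 June 2012.

June 2, 2012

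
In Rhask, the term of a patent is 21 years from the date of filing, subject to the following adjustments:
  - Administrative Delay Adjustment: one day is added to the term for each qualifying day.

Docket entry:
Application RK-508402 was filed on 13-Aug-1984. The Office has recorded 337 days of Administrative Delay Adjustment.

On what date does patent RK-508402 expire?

2006-07-16

Base term: filing date + 21 years → 13 August 2005.
Administrative Delay Adjustment: +337 days → 16 July 2006.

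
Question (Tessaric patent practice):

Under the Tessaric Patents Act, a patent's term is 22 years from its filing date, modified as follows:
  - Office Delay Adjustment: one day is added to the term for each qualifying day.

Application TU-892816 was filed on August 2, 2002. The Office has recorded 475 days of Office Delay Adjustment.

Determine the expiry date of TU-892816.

Base term: filing date + 22 years → 2 August 2024.
Office Delay Adjustment: +475 days → 20 November 2025.

2025-11-20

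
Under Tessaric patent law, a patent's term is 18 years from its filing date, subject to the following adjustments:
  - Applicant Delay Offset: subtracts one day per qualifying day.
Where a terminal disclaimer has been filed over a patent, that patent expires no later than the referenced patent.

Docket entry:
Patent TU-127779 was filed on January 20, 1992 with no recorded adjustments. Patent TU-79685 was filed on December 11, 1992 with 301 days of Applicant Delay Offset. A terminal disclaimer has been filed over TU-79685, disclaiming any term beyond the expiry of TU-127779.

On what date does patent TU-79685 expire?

2010-01-20

Natural term of TU-79685:
  Base: filing + 18 years → 11 December 2010.
  Applicant Delay Offset: −301 days → 13 February 2010.
Expiry of referenced patent TU-127779:
  Base: filing + 18 years → 20 January 2010.
Terminal disclaimer: TU-79685 expires on the earlier of 13 February 2010 and 20 January 2010.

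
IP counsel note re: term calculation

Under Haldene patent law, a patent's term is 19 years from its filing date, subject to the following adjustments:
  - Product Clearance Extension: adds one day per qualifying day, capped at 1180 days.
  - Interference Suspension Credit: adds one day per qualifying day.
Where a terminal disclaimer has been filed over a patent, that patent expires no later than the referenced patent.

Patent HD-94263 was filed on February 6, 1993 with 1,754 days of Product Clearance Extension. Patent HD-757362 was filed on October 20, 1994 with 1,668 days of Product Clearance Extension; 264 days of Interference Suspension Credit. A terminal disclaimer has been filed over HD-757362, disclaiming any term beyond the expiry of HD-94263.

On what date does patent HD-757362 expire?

Natural term of HD-757362:
  Base: filing + 19 years → 20 October 2013.
  Product Clearance Extension: 1668 days claimed exceeds the 1180-day cap, so +1180 days → 12 January 2017.
  Interference Suspension Credit: +264 days → 3 October 2017.
Expiry of referenced patent HD-94263:
  Base: filing + 19 years → 6 February 2012.
  Product Clearance Extension: 1754 days claimed exceeds the 1180-day cap, so +1180 days → 1 May 2015.
Terminal disclaimer: HD-757362 expires on the earlier of 3 October 2017 and 1 May 2015.

May 1, 2015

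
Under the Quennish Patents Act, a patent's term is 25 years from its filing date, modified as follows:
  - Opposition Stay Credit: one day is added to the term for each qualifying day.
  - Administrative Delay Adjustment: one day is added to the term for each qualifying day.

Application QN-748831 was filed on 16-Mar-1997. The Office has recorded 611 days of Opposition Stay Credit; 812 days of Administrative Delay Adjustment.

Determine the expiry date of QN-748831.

Base term: filing date + 25 years → 16 March 2022.
Opposition Stay Credit: +611 days → 17 November 2023.
Administrative Delay Adjustment: +812 days → 6 February 2026.

2026-02-06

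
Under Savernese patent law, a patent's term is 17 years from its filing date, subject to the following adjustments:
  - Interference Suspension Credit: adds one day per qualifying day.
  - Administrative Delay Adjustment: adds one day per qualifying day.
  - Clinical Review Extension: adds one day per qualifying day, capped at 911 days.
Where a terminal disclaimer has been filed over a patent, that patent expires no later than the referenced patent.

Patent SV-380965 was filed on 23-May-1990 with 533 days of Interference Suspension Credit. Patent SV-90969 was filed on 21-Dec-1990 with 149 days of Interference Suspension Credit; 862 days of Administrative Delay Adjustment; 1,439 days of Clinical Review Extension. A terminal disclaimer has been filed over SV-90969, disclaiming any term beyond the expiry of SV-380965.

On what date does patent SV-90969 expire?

Natural term of SV-90969:
  Base: filing + 17 years → 21 December 2007.
  Interference Suspension Credit: +149 days → 18 May 2008.
  Administrative Delay Adjustment: +862 days → 27 September 2010.
  Clinical Review Extension: 1439 days claimed exceeds the 911-day cap, so +911 days → 26 March 2013.
Expiry of referenced patent SV-380965:
  Base: filing + 17 years → 23 May 2007.
  Interference Suspension Credit: +533 days → 6 November 2008.
Terminal disclaimer: SV-90969 expires on the earlier of 26 March 2013 and 6 November 2008.

November 6, 2008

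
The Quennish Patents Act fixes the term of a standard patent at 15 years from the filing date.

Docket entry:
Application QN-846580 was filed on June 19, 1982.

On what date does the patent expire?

Filing date + 15 years → 19 June 1997.

1997-06-19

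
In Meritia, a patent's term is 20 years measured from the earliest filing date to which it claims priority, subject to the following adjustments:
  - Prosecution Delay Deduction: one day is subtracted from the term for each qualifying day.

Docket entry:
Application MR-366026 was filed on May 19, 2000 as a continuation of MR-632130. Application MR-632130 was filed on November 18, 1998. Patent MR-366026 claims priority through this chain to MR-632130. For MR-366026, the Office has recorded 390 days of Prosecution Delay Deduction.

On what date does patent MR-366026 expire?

Earliest priority filing: 18 November 1998.
Base term: 18 November 1998 + 20 years → 18 November 2018.
Prosecution Delay Deduction: −390 days → 24 October 2017.

2017-10-24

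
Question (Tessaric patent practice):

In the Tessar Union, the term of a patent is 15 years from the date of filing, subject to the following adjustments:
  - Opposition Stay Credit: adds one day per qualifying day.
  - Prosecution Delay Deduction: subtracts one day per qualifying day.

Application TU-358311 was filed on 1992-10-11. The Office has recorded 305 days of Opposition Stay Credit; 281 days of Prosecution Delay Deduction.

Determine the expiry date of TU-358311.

Base term: filing date + 15 years → 11 October 2007.
Opposition Stay Credit: +305 days → 11 August 2008.
Prosecution Delay Deduction: −281 days → 4 November 2007.

2007-11-04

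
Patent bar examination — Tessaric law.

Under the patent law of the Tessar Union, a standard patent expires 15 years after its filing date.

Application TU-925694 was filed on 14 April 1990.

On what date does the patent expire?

April 14, 2005

Filing date + 15 years → 14 April 2005.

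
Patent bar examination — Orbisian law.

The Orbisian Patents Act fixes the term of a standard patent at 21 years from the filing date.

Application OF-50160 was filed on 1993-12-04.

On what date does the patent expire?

December 4, 2014

Filing date + 21 years → 4 December 2014.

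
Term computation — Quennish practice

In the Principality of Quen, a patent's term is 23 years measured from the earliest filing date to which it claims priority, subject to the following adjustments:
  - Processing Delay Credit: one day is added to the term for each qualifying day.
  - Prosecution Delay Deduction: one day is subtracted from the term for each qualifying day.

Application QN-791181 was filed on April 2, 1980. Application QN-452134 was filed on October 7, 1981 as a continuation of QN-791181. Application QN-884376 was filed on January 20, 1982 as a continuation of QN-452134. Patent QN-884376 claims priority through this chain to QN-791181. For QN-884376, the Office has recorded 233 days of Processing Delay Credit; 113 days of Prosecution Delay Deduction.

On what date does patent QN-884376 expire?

Earliest priority filing: 2 April 1980.
Base term: 2 April 1980 + 23 years → 2 April 2003.
Processing Delay Credit: +233 days → 21 November 2003.
Prosecution Delay Deduction: −113 days → 31 July 2003.

2003-07-31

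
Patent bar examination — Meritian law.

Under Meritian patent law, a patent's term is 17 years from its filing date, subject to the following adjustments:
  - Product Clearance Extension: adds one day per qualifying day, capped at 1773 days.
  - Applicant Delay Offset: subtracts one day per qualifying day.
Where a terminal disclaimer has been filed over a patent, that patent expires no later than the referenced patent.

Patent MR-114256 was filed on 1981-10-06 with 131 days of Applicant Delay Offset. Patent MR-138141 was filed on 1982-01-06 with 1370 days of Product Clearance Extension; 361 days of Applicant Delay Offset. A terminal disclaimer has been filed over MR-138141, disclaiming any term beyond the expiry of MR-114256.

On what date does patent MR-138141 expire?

May 28, 1998

Natural term of MR-138141:
  Base: filing + 17 years → 6 January 1999.
  Product Clearance Extension: 1370 days (within the 1773-day cap) → +1370 days → 7 October 2002.
  Applicant Delay Offset: −361 days → 11 October 2001.
Expiry of referenced patent MR-114256:
  Base: filing + 17 years → 6 October 1998.
  Applicant Delay Offset: −131 days → 28 May 1998.
Terminal disclaimer: MR-138141 expires on the earlier of 11 October 2001 and 28 May 1998.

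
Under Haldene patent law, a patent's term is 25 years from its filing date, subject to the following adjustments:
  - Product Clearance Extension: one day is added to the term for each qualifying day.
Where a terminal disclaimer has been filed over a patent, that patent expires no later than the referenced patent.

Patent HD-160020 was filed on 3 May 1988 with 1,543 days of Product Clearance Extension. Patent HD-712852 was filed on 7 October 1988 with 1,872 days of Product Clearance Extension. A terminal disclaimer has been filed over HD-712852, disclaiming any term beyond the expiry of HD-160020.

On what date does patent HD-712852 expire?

Natural term of HD-712852:
  Base: filing + 25 years → 7 October 2013.
  Product Clearance Extension: +1872 days → 22 November 2018.
Expiry of referenced patent HD-160020:
  Base: filing + 25 years → 3 May 2013.
  Product Clearance Extension: +1543 days → 24 July 2017.
Terminal disclaimer: HD-712852 expires on the earlier of 22 November 2018 and 24 July 2017.

2017-07-24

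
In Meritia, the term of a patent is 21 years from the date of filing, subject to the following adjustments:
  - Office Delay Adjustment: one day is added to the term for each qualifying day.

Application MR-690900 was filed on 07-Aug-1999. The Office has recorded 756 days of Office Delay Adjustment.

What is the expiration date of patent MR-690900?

Base term: filing date + 21 years → 7 August 2020.
Office Delay Adjustment: +756 days → 2 September 2022.

2022-09-02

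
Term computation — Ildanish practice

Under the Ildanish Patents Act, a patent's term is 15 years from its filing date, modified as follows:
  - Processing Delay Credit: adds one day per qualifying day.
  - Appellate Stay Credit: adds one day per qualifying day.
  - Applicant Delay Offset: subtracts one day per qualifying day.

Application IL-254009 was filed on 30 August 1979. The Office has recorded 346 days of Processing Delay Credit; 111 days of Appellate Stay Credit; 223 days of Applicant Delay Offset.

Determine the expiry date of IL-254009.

Base term: filing date + 15 years → 30 August 1994.
Processing Delay Credit: +346 days → 11 August 1995.
Appellate Stay Credit: +111 days → 30 November 1995.
Applicant Delay Offset: −223 days → 21 April 1995.

April 21, 1995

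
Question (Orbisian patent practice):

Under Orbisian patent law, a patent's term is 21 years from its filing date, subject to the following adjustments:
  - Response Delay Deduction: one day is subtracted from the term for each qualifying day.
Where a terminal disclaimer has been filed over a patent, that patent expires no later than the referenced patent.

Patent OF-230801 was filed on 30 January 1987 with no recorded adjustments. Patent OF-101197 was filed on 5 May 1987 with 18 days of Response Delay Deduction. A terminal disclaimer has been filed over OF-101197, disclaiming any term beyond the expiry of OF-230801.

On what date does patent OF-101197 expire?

Natural term of OF-101197:
  Base: filing + 21 years → 5 May 2008.
  Response Delay Deduction: −18 days → 17 April 2008.
Expiry of referenced patent OF-230801:
  Base: filing + 21 years → 30 January 2008.
Terminal disclaimer: OF-101197 expires on the earlier of 17 April 2008 and 30 January 2008.

January 30, 2008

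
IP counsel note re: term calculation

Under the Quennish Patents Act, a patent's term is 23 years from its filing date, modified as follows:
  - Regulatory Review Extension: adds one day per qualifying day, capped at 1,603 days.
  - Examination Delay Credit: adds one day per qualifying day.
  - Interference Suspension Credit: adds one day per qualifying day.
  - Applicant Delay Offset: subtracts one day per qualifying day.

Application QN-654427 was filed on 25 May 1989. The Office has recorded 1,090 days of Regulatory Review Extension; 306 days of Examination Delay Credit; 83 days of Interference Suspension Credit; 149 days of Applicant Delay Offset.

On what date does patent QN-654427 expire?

2016-01-15

Base term: filing date + 23 years → 25 May 2012.
Regulatory Review Extension: 1090 days (within the 1603-day cap) → +1090 days → 20 May 2015.
Examination Delay Credit: +306 days → 21 March 2016.
Interference Suspension Credit: +83 days → 12 June 2016.
Applicant Delay Offset: −149 days → 15 January 2016.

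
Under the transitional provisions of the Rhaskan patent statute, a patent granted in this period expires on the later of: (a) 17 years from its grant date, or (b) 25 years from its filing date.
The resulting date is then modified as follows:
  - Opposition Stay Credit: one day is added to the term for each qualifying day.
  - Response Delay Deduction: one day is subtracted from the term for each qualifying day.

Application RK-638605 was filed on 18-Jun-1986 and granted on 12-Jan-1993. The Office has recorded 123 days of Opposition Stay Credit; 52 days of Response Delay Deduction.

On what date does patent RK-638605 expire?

2011-08-28

(a) grant + 17 years → 12 January 2010.
(b) filing + 25 years → 18 June 2011.
Later of the two: 18 June 2011.
Opposition Stay Credit: +123 days → 19 October 2011.
Response Delay Deduction: −52 days → 28 August 2011.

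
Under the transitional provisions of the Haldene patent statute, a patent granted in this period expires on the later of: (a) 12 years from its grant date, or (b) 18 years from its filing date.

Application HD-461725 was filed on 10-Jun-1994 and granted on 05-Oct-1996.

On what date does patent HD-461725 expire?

June 10, 2012

(a) grant + 12 years → 5 October 2008.
(b) filing + 18 years → 10 June 2012.
Later of the two: 10 June 2012.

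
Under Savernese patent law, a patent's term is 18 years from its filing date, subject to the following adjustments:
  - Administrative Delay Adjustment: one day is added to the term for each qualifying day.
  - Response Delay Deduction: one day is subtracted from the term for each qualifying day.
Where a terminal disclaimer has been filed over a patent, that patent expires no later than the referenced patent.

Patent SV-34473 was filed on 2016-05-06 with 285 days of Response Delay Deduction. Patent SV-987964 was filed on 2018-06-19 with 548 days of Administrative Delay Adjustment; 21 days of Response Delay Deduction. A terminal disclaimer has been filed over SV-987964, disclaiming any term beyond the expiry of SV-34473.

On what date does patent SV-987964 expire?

July 25, 2033

Natural term of SV-987964:
  Base: filing + 18 years → 19 June 2036.
  Administrative Delay Adjustment: +548 days → 19 December 2037.
  Response Delay Deduction: −21 days → 28 November 2037.
Expiry of referenced patent SV-34473:
  Base: filing + 18 years → 6 May 2034.
  Response Delay Deduction: −285 days → 25 July 2033.
Terminal disclaimer: SV-987964 expires on the earlier of 28 November 2037 and 25 July 2033.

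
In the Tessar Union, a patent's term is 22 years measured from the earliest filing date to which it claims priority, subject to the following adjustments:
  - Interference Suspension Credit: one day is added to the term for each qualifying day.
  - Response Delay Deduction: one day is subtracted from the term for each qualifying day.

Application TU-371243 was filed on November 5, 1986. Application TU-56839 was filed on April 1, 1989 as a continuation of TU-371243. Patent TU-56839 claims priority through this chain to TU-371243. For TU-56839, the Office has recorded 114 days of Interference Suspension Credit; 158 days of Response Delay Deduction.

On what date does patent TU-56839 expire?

Earliest priority filing: 5 November 1986.
Base term: 5 November 1986 + 22 years → 5 November 2008.
Interference Suspension Credit: +114 days → 27 February 2009.
Response Delay Deduction: −158 days → 22 September 2008.

2008-09-22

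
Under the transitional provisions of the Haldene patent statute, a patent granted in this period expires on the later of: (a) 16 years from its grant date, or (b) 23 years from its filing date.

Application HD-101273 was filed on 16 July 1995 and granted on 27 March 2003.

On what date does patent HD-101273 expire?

2019-03-27

(a) grant + 16 years → 27 March 2019.
(b) filing + 23 years → 16 July 2018.
Later of the two: 27 March 2019.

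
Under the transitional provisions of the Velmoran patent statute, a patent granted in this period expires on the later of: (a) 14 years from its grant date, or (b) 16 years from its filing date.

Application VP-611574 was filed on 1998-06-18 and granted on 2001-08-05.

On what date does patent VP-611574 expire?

2015-08-05

(a) grant + 14 years → 5 August 2015.
(b) filing + 16 years → 18 June 2014.
Later of the two: 5 August 2015.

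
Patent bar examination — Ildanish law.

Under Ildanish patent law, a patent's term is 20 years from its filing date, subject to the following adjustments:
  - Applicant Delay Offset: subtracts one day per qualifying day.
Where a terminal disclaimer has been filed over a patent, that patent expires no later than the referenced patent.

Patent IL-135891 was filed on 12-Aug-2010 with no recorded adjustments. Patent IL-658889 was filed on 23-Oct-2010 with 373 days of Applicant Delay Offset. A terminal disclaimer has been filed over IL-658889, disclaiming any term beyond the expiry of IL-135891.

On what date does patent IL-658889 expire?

2029-10-15

Natural term of IL-658889:
  Base: filing + 20 years → 23 October 2030.
  Applicant Delay Offset: −373 days → 15 October 2029.
Expiry of referenced patent IL-135891:
  Base: filing + 20 years → 12 August 2030.
Terminal disclaimer: IL-658889 expires on the earlier of 15 October 2029 and 12 August 2030.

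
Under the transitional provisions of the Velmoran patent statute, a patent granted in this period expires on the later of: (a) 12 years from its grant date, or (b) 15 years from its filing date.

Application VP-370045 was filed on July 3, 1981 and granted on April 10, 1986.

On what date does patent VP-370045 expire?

1998-04-10

(a) grant + 12 years → 10 April 1998.
(b) filing + 15 years → 3 July 1996.
Later of the two: 10 April 1998.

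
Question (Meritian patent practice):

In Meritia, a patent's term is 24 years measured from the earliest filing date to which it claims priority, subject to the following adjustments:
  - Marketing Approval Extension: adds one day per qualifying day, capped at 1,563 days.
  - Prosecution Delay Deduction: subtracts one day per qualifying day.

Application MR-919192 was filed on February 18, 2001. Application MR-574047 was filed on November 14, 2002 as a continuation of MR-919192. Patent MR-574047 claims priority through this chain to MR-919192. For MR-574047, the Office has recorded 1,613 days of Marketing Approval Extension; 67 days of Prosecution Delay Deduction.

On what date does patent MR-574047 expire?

Earliest priority filing: 18 February 2001.
Base term: 18 February 2001 + 24 years → 18 February 2025.
Marketing Approval Extension: 1613 days claimed exceeds the 1563-day cap, so +1563 days → 31 May 2029.
Prosecution Delay Deduction: −67 days → 25 March 2029.

March 25, 2029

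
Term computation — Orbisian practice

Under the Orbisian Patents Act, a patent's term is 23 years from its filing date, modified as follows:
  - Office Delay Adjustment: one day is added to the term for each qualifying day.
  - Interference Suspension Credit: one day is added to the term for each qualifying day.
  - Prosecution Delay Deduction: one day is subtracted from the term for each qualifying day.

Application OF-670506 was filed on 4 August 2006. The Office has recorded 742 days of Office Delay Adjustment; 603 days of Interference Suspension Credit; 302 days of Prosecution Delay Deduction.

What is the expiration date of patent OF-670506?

2032-06-12

Base term: filing date + 23 years → 4 August 2029.
Office Delay Adjustment: +742 days → 16 August 2031.
Interference Suspension Credit: +603 days → 10 April 2033.
Prosecution Delay Deduction: −302 days → 12 June 2032.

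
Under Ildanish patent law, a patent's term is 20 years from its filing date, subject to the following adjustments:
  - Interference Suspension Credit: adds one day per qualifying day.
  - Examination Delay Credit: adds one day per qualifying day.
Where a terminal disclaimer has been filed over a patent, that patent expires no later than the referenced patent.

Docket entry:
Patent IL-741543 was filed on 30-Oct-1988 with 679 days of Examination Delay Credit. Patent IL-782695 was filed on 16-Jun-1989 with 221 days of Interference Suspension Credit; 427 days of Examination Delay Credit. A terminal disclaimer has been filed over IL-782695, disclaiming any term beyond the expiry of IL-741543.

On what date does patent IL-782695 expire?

September 9, 2010

Natural term of IL-782695:
  Base: filing + 20 years → 16 June 2009.
  Interference Suspension Credit: +221 days → 23 January 2010.
  Examination Delay Credit: +427 days → 26 March 2011.
Expiry of referenced patent IL-741543:
  Base: filing + 20 years → 30 October 2008.
  Examination Delay Credit: +679 days → 9 September 2010.
Terminal disclaimer: IL-782695 expires on the earlier of 26 March 2011 and 9 September 2010.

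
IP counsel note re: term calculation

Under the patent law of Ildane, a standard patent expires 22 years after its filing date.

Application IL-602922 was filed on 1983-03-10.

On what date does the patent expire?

Filing date + 22 years → 10 March 2005.

2005-03-10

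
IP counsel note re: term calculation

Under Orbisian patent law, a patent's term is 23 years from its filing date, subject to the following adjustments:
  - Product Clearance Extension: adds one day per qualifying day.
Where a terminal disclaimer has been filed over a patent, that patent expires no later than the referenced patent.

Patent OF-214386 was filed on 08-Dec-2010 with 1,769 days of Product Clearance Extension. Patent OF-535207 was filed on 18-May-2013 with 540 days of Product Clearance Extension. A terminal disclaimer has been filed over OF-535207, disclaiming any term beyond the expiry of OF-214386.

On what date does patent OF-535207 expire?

2037-11-09

Natural term of OF-535207:
  Base: filing + 23 years → 18 May 2036.
  Product Clearance Extension: +540 days → 9 November 2037.
Expiry of referenced patent OF-214386:
  Base: filing + 23 years → 8 December 2033.
  Product Clearance Extension: +1769 days → 12 October 2038.
Terminal disclaimer: OF-535207 expires on the earlier of 9 November 2037 and 12 October 2038.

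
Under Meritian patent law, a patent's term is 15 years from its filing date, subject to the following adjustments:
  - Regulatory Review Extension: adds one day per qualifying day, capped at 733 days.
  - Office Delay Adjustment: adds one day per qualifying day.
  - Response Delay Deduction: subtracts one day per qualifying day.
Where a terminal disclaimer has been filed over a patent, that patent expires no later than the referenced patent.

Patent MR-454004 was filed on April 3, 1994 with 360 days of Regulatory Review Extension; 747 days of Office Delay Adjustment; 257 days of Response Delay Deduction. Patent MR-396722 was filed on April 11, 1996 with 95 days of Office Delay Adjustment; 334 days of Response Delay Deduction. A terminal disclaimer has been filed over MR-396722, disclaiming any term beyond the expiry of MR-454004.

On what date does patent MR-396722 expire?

Natural term of MR-396722:
  Base: filing + 15 years → 11 April 2011.
  Office Delay Adjustment: +95 days → 15 July 2011.
  Response Delay Deduction: −334 days → 15 August 2010.
Expiry of referenced patent MR-454004:
  Base: filing + 15 years → 3 April 2009.
  Regulatory Review Extension: 360 days (within the 733-day cap) → +360 days → 29 March 2010.
  Office Delay Adjustment: +747 days → 14 April 2012.
  Response Delay Deduction: −257 days → 1 August 2011.
Terminal disclaimer: MR-396722 expires on the earlier of 15 August 2010 and 1 August 2011.

2010-08-15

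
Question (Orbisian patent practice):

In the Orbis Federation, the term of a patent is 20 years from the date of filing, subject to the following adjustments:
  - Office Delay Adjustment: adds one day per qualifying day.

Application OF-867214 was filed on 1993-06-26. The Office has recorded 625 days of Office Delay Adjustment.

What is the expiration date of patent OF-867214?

Base term: filing date + 20 years → 26 June 2013.
Office Delay Adjustment: +625 days → 13 March 2015.

March 13, 2015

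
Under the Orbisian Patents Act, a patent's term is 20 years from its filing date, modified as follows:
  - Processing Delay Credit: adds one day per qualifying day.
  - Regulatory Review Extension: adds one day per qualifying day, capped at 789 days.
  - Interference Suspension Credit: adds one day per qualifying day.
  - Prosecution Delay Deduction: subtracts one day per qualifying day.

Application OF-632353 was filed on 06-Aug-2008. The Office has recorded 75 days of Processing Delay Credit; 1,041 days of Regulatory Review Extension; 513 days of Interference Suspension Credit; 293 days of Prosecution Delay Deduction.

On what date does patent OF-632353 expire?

2031-07-26

Base term: filing date + 20 years → 6 August 2028.
Processing Delay Credit: +75 days → 20 October 2028.
Regulatory Review Extension: 1041 days claimed exceeds the 789-day cap, so +789 days → 18 December 2030.
Interference Suspension Credit: +513 days → 14 May 2032.
Prosecution Delay Deduction: −293 days → 26 July 2031.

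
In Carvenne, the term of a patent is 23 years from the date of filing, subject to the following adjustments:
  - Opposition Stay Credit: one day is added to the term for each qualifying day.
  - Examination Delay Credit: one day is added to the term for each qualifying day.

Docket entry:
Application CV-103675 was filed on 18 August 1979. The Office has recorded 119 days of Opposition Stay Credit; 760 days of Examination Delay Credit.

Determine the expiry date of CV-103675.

2005-01-13

Base term: filing date + 23 years → 18 August 2002.
Opposition Stay Credit: +119 days → 15 December 2002.
Examination Delay Credit: +760 days → 13 January 2005.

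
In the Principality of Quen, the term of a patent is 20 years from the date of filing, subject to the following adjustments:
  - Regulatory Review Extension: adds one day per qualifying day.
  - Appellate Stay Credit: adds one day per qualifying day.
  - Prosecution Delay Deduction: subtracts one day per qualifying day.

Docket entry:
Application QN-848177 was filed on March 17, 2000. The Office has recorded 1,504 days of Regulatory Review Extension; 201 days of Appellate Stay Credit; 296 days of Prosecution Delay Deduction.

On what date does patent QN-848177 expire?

January 25, 2024

Base term: filing date + 20 years → 17 March 2020.
Regulatory Review Extension: +1504 days → 29 April 2024.
Appellate Stay Credit: +201 days → 16 November 2024.
Prosecution Delay Deduction: −296 days → 25 January 2024.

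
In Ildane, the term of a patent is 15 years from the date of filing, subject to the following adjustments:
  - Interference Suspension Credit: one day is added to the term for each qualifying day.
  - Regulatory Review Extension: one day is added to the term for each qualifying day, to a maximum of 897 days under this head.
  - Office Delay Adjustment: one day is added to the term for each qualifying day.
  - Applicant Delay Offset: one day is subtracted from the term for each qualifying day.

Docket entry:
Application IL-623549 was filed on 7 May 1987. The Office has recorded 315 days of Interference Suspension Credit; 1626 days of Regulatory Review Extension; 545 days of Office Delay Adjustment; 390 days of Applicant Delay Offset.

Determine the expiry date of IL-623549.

February 2, 2006

Base term: filing date + 15 years → 7 May 2002.
Interference Suspension Credit: +315 days → 18 March 2003.
Regulatory Review Extension: 1626 days claimed exceeds the 897-day cap, so +897 days → 31 August 2005.
Office Delay Adjustment: +545 days → 27 February 2007.
Applicant Delay Offset: −390 days → 2 February 2006.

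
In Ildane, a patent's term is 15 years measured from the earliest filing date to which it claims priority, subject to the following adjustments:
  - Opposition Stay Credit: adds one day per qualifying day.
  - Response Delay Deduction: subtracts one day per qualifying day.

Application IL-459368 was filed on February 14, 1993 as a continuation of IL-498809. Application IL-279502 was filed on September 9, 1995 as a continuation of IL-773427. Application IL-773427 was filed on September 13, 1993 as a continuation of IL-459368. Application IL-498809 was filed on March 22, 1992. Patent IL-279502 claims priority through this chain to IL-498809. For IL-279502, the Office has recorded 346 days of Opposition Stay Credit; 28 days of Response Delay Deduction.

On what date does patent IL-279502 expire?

Earliest priority filing: 22 March 1992.
Base term: 22 March 1992 + 15 years → 22 March 2007.
Opposition Stay Credit: +346 days → 2 March 2008.
Response Delay Deduction: −28 days → 3 February 2008.

February 3, 2008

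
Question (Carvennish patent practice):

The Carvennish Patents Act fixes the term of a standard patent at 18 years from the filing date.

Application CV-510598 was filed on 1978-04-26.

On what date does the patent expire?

1996-04-26

Filing date + 18 years → 26 April 1996.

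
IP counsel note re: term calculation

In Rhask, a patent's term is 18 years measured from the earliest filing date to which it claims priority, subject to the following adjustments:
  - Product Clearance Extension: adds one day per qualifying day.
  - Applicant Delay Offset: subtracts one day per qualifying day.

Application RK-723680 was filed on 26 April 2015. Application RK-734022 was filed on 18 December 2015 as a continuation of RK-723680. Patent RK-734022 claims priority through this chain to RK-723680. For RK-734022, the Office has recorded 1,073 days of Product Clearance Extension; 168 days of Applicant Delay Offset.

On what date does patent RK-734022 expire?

October 18, 2035

Earliest priority filing: 26 April 2015.
Base term: 26 April 2015 + 18 years → 26 April 2033.
Product Clearance Extension: +1073 days → 3 April 2036.
Applicant Delay Offset: −168 days → 18 October 2035.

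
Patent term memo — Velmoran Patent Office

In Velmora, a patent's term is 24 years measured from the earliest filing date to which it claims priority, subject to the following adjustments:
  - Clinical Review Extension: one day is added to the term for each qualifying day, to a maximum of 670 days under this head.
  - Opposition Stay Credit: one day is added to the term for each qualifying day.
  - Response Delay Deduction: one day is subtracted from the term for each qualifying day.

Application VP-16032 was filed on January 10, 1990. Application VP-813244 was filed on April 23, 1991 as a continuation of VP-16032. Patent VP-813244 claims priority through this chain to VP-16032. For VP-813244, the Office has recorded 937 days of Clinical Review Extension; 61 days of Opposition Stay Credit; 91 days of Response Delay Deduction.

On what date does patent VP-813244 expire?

Earliest priority filing: 10 January 1990.
Base term: 10 January 1990 + 24 years → 10 January 2014.
Clinical Review Extension: 937 days claimed exceeds the 670-day cap, so +670 days → 11 November 2015.
Opposition Stay Credit: +61 days → 11 January 2016.
Response Delay Deduction: −91 days → 12 October 2015.

2015-10-12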